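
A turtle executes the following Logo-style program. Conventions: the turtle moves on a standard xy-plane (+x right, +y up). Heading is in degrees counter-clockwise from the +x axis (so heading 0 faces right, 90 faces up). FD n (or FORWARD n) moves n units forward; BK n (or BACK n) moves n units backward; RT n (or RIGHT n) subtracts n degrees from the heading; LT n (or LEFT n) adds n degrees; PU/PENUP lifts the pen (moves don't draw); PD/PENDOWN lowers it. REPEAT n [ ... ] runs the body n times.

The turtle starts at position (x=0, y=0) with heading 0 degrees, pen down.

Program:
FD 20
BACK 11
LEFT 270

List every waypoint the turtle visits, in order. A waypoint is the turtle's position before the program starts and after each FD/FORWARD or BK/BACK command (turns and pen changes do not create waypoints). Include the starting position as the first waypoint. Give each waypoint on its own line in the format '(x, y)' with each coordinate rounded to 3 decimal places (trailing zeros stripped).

Executing turtle program step by step:
Start: pos=(0,0), heading=0, pen down
FD 20: (0,0) -> (20,0) [heading=0, draw]
BK 11: (20,0) -> (9,0) [heading=0, draw]
LT 270: heading 0 -> 270
Final: pos=(9,0), heading=270, 2 segment(s) drawn
Waypoints (3 total):
(0, 0)
(20, 0)
(9, 0)

Answer: (0, 0)
(20, 0)
(9, 0)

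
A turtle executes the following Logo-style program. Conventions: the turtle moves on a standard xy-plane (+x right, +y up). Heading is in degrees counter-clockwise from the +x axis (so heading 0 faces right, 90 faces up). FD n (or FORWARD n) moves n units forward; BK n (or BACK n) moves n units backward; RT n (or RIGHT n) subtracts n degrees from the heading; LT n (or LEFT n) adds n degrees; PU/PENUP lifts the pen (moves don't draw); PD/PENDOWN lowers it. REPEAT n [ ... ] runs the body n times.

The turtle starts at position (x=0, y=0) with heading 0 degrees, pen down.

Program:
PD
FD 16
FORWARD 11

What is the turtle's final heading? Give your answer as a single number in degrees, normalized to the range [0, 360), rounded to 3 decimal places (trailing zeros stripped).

Executing turtle program step by step:
Start: pos=(0,0), heading=0, pen down
PD: pen down
FD 16: (0,0) -> (16,0) [heading=0, draw]
FD 11: (16,0) -> (27,0) [heading=0, draw]
Final: pos=(27,0), heading=0, 2 segment(s) drawn

Answer: 0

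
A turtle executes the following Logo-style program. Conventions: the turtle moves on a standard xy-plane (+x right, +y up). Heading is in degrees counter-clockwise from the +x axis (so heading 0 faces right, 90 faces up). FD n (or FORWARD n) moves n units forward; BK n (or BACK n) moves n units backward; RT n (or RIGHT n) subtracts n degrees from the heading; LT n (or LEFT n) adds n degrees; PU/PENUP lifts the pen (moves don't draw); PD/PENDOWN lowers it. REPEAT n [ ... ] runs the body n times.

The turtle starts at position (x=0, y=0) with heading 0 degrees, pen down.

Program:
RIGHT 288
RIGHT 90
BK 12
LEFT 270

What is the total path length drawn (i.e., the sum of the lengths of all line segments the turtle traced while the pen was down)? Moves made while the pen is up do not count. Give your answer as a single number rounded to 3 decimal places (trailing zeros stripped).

Executing turtle program step by step:
Start: pos=(0,0), heading=0, pen down
RT 288: heading 0 -> 72
RT 90: heading 72 -> 342
BK 12: (0,0) -> (-11.413,3.708) [heading=342, draw]
LT 270: heading 342 -> 252
Final: pos=(-11.413,3.708), heading=252, 1 segment(s) drawn

Segment lengths:
  seg 1: (0,0) -> (-11.413,3.708), length = 12
Total = 12

Answer: 12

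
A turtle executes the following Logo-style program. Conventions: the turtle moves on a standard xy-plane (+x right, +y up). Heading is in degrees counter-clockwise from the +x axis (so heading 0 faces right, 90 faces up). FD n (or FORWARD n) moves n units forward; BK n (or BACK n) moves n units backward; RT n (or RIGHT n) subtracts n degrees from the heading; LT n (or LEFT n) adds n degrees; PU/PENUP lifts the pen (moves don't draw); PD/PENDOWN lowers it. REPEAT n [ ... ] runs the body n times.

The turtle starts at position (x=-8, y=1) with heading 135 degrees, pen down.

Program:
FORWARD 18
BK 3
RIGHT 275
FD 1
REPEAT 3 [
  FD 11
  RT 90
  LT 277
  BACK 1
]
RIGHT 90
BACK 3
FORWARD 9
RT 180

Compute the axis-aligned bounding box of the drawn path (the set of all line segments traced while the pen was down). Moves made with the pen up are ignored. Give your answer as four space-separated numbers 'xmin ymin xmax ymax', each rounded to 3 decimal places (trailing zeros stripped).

Answer: -29.966 -0.667 -8 13.728

Derivation:
Executing turtle program step by step:
Start: pos=(-8,1), heading=135, pen down
FD 18: (-8,1) -> (-20.728,13.728) [heading=135, draw]
BK 3: (-20.728,13.728) -> (-18.607,11.607) [heading=135, draw]
RT 275: heading 135 -> 220
FD 1: (-18.607,11.607) -> (-19.373,10.964) [heading=220, draw]
REPEAT 3 [
  -- iteration 1/3 --
  FD 11: (-19.373,10.964) -> (-27.799,3.893) [heading=220, draw]
  RT 90: heading 220 -> 130
  LT 277: heading 130 -> 47
  BK 1: (-27.799,3.893) -> (-28.481,3.162) [heading=47, draw]
  -- iteration 2/3 --
  FD 11: (-28.481,3.162) -> (-20.979,11.207) [heading=47, draw]
  RT 90: heading 47 -> 317
  LT 277: heading 317 -> 234
  BK 1: (-20.979,11.207) -> (-20.391,12.016) [heading=234, draw]
  -- iteration 3/3 --
  FD 11: (-20.391,12.016) -> (-26.857,3.117) [heading=234, draw]
  RT 90: heading 234 -> 144
  LT 277: heading 144 -> 61
  BK 1: (-26.857,3.117) -> (-27.342,2.242) [heading=61, draw]
]
RT 90: heading 61 -> 331
BK 3: (-27.342,2.242) -> (-29.966,3.696) [heading=331, draw]
FD 9: (-29.966,3.696) -> (-22.094,-0.667) [heading=331, draw]
RT 180: heading 331 -> 151
Final: pos=(-22.094,-0.667), heading=151, 11 segment(s) drawn

Segment endpoints: x in {-29.966, -28.481, -27.799, -27.342, -26.857, -22.094, -20.979, -20.728, -20.391, -19.373, -18.607, -8}, y in {-0.667, 1, 2.242, 3.117, 3.162, 3.696, 3.893, 10.964, 11.207, 11.607, 12.016, 13.728}
xmin=-29.966, ymin=-0.667, xmax=-8, ymax=13.728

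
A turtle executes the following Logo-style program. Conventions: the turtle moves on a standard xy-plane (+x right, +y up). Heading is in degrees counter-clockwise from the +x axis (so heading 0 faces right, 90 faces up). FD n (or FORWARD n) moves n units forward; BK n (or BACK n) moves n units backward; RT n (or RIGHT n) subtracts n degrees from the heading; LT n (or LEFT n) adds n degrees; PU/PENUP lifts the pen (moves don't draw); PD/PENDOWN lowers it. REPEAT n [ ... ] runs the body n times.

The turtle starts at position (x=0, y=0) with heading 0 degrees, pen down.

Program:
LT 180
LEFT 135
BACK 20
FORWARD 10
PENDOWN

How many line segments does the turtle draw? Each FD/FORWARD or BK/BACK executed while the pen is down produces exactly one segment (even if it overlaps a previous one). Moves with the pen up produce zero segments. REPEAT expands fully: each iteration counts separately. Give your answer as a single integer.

Answer: 2

Derivation:
Executing turtle program step by step:
Start: pos=(0,0), heading=0, pen down
LT 180: heading 0 -> 180
LT 135: heading 180 -> 315
BK 20: (0,0) -> (-14.142,14.142) [heading=315, draw]
FD 10: (-14.142,14.142) -> (-7.071,7.071) [heading=315, draw]
PD: pen down
Final: pos=(-7.071,7.071), heading=315, 2 segment(s) drawn
Segments drawn: 2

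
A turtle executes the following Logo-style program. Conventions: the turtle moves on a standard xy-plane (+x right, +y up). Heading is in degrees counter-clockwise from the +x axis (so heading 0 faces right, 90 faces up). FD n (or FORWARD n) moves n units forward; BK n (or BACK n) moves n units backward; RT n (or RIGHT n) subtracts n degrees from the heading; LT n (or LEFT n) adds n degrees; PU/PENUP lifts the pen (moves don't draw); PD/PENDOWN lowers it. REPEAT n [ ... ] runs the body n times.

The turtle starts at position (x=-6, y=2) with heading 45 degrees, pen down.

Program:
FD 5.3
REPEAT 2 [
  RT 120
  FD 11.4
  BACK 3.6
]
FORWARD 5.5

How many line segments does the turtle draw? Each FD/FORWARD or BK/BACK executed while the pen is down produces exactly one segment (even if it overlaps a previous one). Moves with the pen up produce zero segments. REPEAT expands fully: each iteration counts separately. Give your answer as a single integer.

Answer: 6

Derivation:
Executing turtle program step by step:
Start: pos=(-6,2), heading=45, pen down
FD 5.3: (-6,2) -> (-2.252,5.748) [heading=45, draw]
REPEAT 2 [
  -- iteration 1/2 --
  RT 120: heading 45 -> 285
  FD 11.4: (-2.252,5.748) -> (0.698,-5.264) [heading=285, draw]
  BK 3.6: (0.698,-5.264) -> (-0.234,-1.787) [heading=285, draw]
  -- iteration 2/2 --
  RT 120: heading 285 -> 165
  FD 11.4: (-0.234,-1.787) -> (-11.245,1.164) [heading=165, draw]
  BK 3.6: (-11.245,1.164) -> (-7.768,0.232) [heading=165, draw]
]
FD 5.5: (-7.768,0.232) -> (-13.08,1.656) [heading=165, draw]
Final: pos=(-13.08,1.656), heading=165, 6 segment(s) drawn
Segments drawn: 6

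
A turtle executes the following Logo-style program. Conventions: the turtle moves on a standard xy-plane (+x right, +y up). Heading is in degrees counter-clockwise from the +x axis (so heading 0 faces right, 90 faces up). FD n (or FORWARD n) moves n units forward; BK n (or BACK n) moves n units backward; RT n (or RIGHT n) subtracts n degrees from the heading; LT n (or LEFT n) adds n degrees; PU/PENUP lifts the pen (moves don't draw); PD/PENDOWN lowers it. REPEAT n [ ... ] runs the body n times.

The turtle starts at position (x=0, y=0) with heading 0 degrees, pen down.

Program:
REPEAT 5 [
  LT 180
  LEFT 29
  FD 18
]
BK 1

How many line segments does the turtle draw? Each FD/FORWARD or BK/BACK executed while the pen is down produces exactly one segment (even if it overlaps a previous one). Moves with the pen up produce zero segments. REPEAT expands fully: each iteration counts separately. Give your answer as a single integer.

Answer: 6

Derivation:
Executing turtle program step by step:
Start: pos=(0,0), heading=0, pen down
REPEAT 5 [
  -- iteration 1/5 --
  LT 180: heading 0 -> 180
  LT 29: heading 180 -> 209
  FD 18: (0,0) -> (-15.743,-8.727) [heading=209, draw]
  -- iteration 2/5 --
  LT 180: heading 209 -> 29
  LT 29: heading 29 -> 58
  FD 18: (-15.743,-8.727) -> (-6.205,6.538) [heading=58, draw]
  -- iteration 3/5 --
  LT 180: heading 58 -> 238
  LT 29: heading 238 -> 267
  FD 18: (-6.205,6.538) -> (-7.147,-11.437) [heading=267, draw]
  -- iteration 4/5 --
  LT 180: heading 267 -> 87
  LT 29: heading 87 -> 116
  FD 18: (-7.147,-11.437) -> (-15.037,4.741) [heading=116, draw]
  -- iteration 5/5 --
  LT 180: heading 116 -> 296
  LT 29: heading 296 -> 325
  FD 18: (-15.037,4.741) -> (-0.293,-5.583) [heading=325, draw]
]
BK 1: (-0.293,-5.583) -> (-1.112,-5.01) [heading=325, draw]
Final: pos=(-1.112,-5.01), heading=325, 6 segment(s) drawn
Segments drawn: 6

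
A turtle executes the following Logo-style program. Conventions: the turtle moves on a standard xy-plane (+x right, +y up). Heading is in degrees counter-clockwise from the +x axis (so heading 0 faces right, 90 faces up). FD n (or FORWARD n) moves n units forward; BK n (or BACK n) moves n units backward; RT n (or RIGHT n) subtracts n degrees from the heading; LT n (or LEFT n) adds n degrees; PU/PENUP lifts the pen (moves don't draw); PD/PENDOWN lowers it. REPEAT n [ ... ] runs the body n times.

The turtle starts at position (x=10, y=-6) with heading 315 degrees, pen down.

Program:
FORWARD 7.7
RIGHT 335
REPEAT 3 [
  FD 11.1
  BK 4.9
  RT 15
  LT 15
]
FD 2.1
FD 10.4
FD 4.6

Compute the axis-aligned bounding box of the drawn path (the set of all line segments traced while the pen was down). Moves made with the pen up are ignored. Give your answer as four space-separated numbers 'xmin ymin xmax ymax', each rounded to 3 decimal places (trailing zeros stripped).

Executing turtle program step by step:
Start: pos=(10,-6), heading=315, pen down
FD 7.7: (10,-6) -> (15.445,-11.445) [heading=315, draw]
RT 335: heading 315 -> 340
REPEAT 3 [
  -- iteration 1/3 --
  FD 11.1: (15.445,-11.445) -> (25.875,-15.241) [heading=340, draw]
  BK 4.9: (25.875,-15.241) -> (21.271,-13.565) [heading=340, draw]
  RT 15: heading 340 -> 325
  LT 15: heading 325 -> 340
  -- iteration 2/3 --
  FD 11.1: (21.271,-13.565) -> (31.701,-17.362) [heading=340, draw]
  BK 4.9: (31.701,-17.362) -> (27.097,-15.686) [heading=340, draw]
  RT 15: heading 340 -> 325
  LT 15: heading 325 -> 340
  -- iteration 3/3 --
  FD 11.1: (27.097,-15.686) -> (37.527,-19.482) [heading=340, draw]
  BK 4.9: (37.527,-19.482) -> (32.923,-17.806) [heading=340, draw]
  RT 15: heading 340 -> 325
  LT 15: heading 325 -> 340
]
FD 2.1: (32.923,-17.806) -> (34.896,-18.525) [heading=340, draw]
FD 10.4: (34.896,-18.525) -> (44.669,-22.082) [heading=340, draw]
FD 4.6: (44.669,-22.082) -> (48.992,-23.655) [heading=340, draw]
Final: pos=(48.992,-23.655), heading=340, 10 segment(s) drawn

Segment endpoints: x in {10, 15.445, 21.271, 25.875, 27.097, 31.701, 32.923, 34.896, 37.527, 44.669, 48.992}, y in {-23.655, -22.082, -19.482, -18.525, -17.806, -17.362, -15.686, -15.241, -13.565, -11.445, -6}
xmin=10, ymin=-23.655, xmax=48.992, ymax=-6

Answer: 10 -23.655 48.992 -6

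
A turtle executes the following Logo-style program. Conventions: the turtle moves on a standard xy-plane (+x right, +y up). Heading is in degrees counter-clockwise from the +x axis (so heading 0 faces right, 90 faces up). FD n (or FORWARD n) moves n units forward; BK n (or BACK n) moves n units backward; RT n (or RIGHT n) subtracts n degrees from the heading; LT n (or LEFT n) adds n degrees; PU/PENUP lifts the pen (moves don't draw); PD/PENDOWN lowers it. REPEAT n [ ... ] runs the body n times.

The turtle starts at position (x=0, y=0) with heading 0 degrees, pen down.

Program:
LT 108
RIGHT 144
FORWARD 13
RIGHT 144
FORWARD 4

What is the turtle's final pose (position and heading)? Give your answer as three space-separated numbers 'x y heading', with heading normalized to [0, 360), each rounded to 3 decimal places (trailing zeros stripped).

Executing turtle program step by step:
Start: pos=(0,0), heading=0, pen down
LT 108: heading 0 -> 108
RT 144: heading 108 -> 324
FD 13: (0,0) -> (10.517,-7.641) [heading=324, draw]
RT 144: heading 324 -> 180
FD 4: (10.517,-7.641) -> (6.517,-7.641) [heading=180, draw]
Final: pos=(6.517,-7.641), heading=180, 2 segment(s) drawn

Answer: 6.517 -7.641 180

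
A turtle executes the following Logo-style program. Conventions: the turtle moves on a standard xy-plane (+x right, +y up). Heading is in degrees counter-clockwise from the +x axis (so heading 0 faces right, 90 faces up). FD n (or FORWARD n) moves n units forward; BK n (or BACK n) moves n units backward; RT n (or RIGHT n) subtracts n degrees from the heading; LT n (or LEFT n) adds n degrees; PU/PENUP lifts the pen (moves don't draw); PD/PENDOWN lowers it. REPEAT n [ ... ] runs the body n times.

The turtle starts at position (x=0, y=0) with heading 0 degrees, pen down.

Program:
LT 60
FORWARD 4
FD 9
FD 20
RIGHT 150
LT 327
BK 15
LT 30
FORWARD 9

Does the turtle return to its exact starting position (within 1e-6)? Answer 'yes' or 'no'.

Answer: no

Derivation:
Executing turtle program step by step:
Start: pos=(0,0), heading=0, pen down
LT 60: heading 0 -> 60
FD 4: (0,0) -> (2,3.464) [heading=60, draw]
FD 9: (2,3.464) -> (6.5,11.258) [heading=60, draw]
FD 20: (6.5,11.258) -> (16.5,28.579) [heading=60, draw]
RT 150: heading 60 -> 270
LT 327: heading 270 -> 237
BK 15: (16.5,28.579) -> (24.67,41.159) [heading=237, draw]
LT 30: heading 237 -> 267
FD 9: (24.67,41.159) -> (24.199,32.171) [heading=267, draw]
Final: pos=(24.199,32.171), heading=267, 5 segment(s) drawn

Start position: (0, 0)
Final position: (24.199, 32.171)
Distance = 40.256; >= 1e-6 -> NOT closed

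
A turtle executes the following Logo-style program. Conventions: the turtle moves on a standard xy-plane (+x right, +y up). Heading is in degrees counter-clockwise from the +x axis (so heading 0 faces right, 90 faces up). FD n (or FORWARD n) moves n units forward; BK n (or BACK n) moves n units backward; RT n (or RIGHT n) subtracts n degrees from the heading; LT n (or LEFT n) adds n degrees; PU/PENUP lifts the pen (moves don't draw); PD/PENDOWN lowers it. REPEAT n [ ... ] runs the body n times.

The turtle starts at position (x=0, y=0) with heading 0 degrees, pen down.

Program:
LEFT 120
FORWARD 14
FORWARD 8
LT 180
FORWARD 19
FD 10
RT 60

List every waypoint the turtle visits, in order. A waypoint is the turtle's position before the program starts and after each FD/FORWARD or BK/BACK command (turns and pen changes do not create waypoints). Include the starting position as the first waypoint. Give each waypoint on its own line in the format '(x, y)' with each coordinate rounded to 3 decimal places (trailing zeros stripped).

Answer: (0, 0)
(-7, 12.124)
(-11, 19.053)
(-1.5, 2.598)
(3.5, -6.062)

Derivation:
Executing turtle program step by step:
Start: pos=(0,0), heading=0, pen down
LT 120: heading 0 -> 120
FD 14: (0,0) -> (-7,12.124) [heading=120, draw]
FD 8: (-7,12.124) -> (-11,19.053) [heading=120, draw]
LT 180: heading 120 -> 300
FD 19: (-11,19.053) -> (-1.5,2.598) [heading=300, draw]
FD 10: (-1.5,2.598) -> (3.5,-6.062) [heading=300, draw]
RT 60: heading 300 -> 240
Final: pos=(3.5,-6.062), heading=240, 4 segment(s) drawn
Waypoints (5 total):
(0, 0)
(-7, 12.124)
(-11, 19.053)
(-1.5, 2.598)
(3.5, -6.062)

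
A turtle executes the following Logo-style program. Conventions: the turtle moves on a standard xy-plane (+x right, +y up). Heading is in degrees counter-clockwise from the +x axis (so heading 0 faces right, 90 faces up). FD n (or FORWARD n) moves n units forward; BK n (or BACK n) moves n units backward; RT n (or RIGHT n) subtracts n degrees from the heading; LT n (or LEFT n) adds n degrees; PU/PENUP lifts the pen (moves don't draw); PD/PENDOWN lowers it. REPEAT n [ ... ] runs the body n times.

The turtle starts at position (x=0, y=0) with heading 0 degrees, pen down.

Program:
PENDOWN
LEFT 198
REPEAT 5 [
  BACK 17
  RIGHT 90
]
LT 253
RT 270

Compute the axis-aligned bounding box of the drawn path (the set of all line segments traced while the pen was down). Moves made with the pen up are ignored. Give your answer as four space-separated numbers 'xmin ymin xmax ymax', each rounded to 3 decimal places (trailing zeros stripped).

Executing turtle program step by step:
Start: pos=(0,0), heading=0, pen down
PD: pen down
LT 198: heading 0 -> 198
REPEAT 5 [
  -- iteration 1/5 --
  BK 17: (0,0) -> (16.168,5.253) [heading=198, draw]
  RT 90: heading 198 -> 108
  -- iteration 2/5 --
  BK 17: (16.168,5.253) -> (21.421,-10.915) [heading=108, draw]
  RT 90: heading 108 -> 18
  -- iteration 3/5 --
  BK 17: (21.421,-10.915) -> (5.253,-16.168) [heading=18, draw]
  RT 90: heading 18 -> 288
  -- iteration 4/5 --
  BK 17: (5.253,-16.168) -> (0,0) [heading=288, draw]
  RT 90: heading 288 -> 198
  -- iteration 5/5 --
  BK 17: (0,0) -> (16.168,5.253) [heading=198, draw]
  RT 90: heading 198 -> 108
]
LT 253: heading 108 -> 1
RT 270: heading 1 -> 91
Final: pos=(16.168,5.253), heading=91, 5 segment(s) drawn

Segment endpoints: x in {0, 0, 5.253, 16.168, 21.421}, y in {-16.168, -10.915, 0, 0, 5.253}
xmin=0, ymin=-16.168, xmax=21.421, ymax=5.253

Answer: 0 -16.168 21.421 5.253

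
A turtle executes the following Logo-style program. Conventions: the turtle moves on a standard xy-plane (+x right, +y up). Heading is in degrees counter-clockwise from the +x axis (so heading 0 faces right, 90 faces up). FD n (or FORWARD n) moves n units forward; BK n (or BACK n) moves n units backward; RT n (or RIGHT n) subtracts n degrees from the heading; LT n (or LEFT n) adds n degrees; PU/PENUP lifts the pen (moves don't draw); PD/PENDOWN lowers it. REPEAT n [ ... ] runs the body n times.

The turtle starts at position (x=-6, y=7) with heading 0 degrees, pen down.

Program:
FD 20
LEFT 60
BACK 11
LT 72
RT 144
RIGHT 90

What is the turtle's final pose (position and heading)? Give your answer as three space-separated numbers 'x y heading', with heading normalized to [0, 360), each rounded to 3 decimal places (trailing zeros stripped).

Answer: 8.5 -2.526 258

Derivation:
Executing turtle program step by step:
Start: pos=(-6,7), heading=0, pen down
FD 20: (-6,7) -> (14,7) [heading=0, draw]
LT 60: heading 0 -> 60
BK 11: (14,7) -> (8.5,-2.526) [heading=60, draw]
LT 72: heading 60 -> 132
RT 144: heading 132 -> 348
RT 90: heading 348 -> 258
Final: pos=(8.5,-2.526), heading=258, 2 segment(s) drawn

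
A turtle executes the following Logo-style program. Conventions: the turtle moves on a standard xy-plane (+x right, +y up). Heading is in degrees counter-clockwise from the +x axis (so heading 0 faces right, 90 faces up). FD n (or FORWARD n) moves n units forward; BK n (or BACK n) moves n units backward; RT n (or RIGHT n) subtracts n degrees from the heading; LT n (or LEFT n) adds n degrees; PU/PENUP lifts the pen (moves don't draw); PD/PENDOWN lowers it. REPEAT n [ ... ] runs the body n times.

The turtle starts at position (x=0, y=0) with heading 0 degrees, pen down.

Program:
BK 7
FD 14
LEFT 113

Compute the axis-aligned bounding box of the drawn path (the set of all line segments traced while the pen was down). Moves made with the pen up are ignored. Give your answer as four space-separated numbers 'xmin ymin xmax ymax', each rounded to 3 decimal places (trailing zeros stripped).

Answer: -7 0 7 0

Derivation:
Executing turtle program step by step:
Start: pos=(0,0), heading=0, pen down
BK 7: (0,0) -> (-7,0) [heading=0, draw]
FD 14: (-7,0) -> (7,0) [heading=0, draw]
LT 113: heading 0 -> 113
Final: pos=(7,0), heading=113, 2 segment(s) drawn

Segment endpoints: x in {-7, 0, 7}, y in {0}
xmin=-7, ymin=0, xmax=7, ymax=0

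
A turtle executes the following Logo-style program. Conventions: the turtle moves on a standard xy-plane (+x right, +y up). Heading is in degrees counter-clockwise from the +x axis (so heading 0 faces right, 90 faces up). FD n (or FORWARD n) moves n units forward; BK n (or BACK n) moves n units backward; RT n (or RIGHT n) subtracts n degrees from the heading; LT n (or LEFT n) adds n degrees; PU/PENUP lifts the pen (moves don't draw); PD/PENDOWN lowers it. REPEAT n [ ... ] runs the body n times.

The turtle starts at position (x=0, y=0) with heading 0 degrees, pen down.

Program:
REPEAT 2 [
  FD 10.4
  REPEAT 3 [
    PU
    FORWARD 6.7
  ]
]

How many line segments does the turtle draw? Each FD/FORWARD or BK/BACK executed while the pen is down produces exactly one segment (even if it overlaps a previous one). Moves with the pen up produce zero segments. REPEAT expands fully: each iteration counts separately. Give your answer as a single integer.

Answer: 1

Derivation:
Executing turtle program step by step:
Start: pos=(0,0), heading=0, pen down
REPEAT 2 [
  -- iteration 1/2 --
  FD 10.4: (0,0) -> (10.4,0) [heading=0, draw]
  REPEAT 3 [
    -- iteration 1/3 --
    PU: pen up
    FD 6.7: (10.4,0) -> (17.1,0) [heading=0, move]
    -- iteration 2/3 --
    PU: pen up
    FD 6.7: (17.1,0) -> (23.8,0) [heading=0, move]
    -- iteration 3/3 --
    PU: pen up
    FD 6.7: (23.8,0) -> (30.5,0) [heading=0, move]
  ]
  -- iteration 2/2 --
  FD 10.4: (30.5,0) -> (40.9,0) [heading=0, move]
  REPEAT 3 [
    -- iteration 1/3 --
    PU: pen up
    FD 6.7: (40.9,0) -> (47.6,0) [heading=0, move]
    -- iteration 2/3 --
    PU: pen up
    FD 6.7: (47.6,0) -> (54.3,0) [heading=0, move]
    -- iteration 3/3 --
    PU: pen up
    FD 6.7: (54.3,0) -> (61,0) [heading=0, move]
  ]
]
Final: pos=(61,0), heading=0, 1 segment(s) drawn
Segments drawn: 1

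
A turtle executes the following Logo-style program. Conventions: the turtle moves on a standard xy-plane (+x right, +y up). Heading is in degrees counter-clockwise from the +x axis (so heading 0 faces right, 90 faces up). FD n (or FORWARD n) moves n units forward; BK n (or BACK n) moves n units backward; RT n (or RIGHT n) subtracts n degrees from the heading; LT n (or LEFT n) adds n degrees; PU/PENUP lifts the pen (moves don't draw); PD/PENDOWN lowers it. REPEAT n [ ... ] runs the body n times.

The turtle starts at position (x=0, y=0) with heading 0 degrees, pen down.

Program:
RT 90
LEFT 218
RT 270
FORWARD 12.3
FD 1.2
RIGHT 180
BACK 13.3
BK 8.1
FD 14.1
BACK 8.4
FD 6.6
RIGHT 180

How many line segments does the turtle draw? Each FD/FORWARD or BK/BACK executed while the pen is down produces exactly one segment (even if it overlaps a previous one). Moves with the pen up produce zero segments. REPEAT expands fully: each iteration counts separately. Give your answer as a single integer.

Executing turtle program step by step:
Start: pos=(0,0), heading=0, pen down
RT 90: heading 0 -> 270
LT 218: heading 270 -> 128
RT 270: heading 128 -> 218
FD 12.3: (0,0) -> (-9.693,-7.573) [heading=218, draw]
FD 1.2: (-9.693,-7.573) -> (-10.638,-8.311) [heading=218, draw]
RT 180: heading 218 -> 38
BK 13.3: (-10.638,-8.311) -> (-21.119,-16.5) [heading=38, draw]
BK 8.1: (-21.119,-16.5) -> (-27.502,-21.487) [heading=38, draw]
FD 14.1: (-27.502,-21.487) -> (-16.391,-12.806) [heading=38, draw]
BK 8.4: (-16.391,-12.806) -> (-23.01,-17.977) [heading=38, draw]
FD 6.6: (-23.01,-17.977) -> (-17.809,-13.914) [heading=38, draw]
RT 180: heading 38 -> 218
Final: pos=(-17.809,-13.914), heading=218, 7 segment(s) drawn
Segments drawn: 7

Answer: 7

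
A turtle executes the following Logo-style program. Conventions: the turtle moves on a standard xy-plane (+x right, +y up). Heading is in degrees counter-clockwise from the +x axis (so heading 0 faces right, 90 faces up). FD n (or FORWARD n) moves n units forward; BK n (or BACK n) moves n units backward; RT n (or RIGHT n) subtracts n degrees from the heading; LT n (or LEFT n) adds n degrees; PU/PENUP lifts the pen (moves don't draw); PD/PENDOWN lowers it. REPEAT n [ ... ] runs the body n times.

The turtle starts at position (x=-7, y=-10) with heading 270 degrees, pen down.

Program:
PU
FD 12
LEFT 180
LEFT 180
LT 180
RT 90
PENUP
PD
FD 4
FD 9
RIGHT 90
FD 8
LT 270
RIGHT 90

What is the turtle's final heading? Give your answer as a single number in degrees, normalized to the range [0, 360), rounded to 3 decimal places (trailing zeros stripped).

Answer: 90

Derivation:
Executing turtle program step by step:
Start: pos=(-7,-10), heading=270, pen down
PU: pen up
FD 12: (-7,-10) -> (-7,-22) [heading=270, move]
LT 180: heading 270 -> 90
LT 180: heading 90 -> 270
LT 180: heading 270 -> 90
RT 90: heading 90 -> 0
PU: pen up
PD: pen down
FD 4: (-7,-22) -> (-3,-22) [heading=0, draw]
FD 9: (-3,-22) -> (6,-22) [heading=0, draw]
RT 90: heading 0 -> 270
FD 8: (6,-22) -> (6,-30) [heading=270, draw]
LT 270: heading 270 -> 180
RT 90: heading 180 -> 90
Final: pos=(6,-30), heading=90, 3 segment(s) drawn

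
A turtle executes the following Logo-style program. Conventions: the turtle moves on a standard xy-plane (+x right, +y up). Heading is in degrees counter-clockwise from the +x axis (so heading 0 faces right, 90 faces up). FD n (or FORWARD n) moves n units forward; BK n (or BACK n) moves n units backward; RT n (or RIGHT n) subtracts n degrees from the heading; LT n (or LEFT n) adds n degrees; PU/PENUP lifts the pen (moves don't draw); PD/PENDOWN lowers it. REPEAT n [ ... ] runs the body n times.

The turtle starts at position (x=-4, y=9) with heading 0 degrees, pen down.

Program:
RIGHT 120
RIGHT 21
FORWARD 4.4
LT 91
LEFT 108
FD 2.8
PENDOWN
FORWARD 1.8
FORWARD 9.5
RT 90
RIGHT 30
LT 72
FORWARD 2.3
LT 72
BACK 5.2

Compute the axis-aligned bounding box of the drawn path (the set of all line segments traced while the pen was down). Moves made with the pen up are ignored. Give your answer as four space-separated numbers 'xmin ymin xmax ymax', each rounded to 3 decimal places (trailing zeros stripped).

Executing turtle program step by step:
Start: pos=(-4,9), heading=0, pen down
RT 120: heading 0 -> 240
RT 21: heading 240 -> 219
FD 4.4: (-4,9) -> (-7.419,6.231) [heading=219, draw]
LT 91: heading 219 -> 310
LT 108: heading 310 -> 58
FD 2.8: (-7.419,6.231) -> (-5.936,8.606) [heading=58, draw]
PD: pen down
FD 1.8: (-5.936,8.606) -> (-4.982,10.132) [heading=58, draw]
FD 9.5: (-4.982,10.132) -> (0.052,18.188) [heading=58, draw]
RT 90: heading 58 -> 328
RT 30: heading 328 -> 298
LT 72: heading 298 -> 10
FD 2.3: (0.052,18.188) -> (2.317,18.588) [heading=10, draw]
LT 72: heading 10 -> 82
BK 5.2: (2.317,18.588) -> (1.594,13.438) [heading=82, draw]
Final: pos=(1.594,13.438), heading=82, 6 segment(s) drawn

Segment endpoints: x in {-7.419, -5.936, -4.982, -4, 0.052, 1.594, 2.317}, y in {6.231, 8.606, 9, 10.132, 13.438, 18.188, 18.588}
xmin=-7.419, ymin=6.231, xmax=2.317, ymax=18.588

Answer: -7.419 6.231 2.317 18.588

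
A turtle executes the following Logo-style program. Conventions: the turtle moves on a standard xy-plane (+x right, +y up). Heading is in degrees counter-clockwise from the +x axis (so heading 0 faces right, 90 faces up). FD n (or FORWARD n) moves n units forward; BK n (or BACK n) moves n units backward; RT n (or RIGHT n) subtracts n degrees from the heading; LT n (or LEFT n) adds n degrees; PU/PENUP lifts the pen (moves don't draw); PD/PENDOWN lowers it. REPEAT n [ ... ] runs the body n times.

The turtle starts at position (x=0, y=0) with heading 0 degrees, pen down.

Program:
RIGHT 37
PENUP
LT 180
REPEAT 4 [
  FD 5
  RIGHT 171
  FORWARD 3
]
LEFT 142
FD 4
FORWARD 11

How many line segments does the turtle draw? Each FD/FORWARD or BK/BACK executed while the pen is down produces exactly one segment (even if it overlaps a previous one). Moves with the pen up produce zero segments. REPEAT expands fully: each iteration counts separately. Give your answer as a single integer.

Answer: 0

Derivation:
Executing turtle program step by step:
Start: pos=(0,0), heading=0, pen down
RT 37: heading 0 -> 323
PU: pen up
LT 180: heading 323 -> 143
REPEAT 4 [
  -- iteration 1/4 --
  FD 5: (0,0) -> (-3.993,3.009) [heading=143, move]
  RT 171: heading 143 -> 332
  FD 3: (-3.993,3.009) -> (-1.344,1.601) [heading=332, move]
  -- iteration 2/4 --
  FD 5: (-1.344,1.601) -> (3.07,-0.747) [heading=332, move]
  RT 171: heading 332 -> 161
  FD 3: (3.07,-0.747) -> (0.234,0.23) [heading=161, move]
  -- iteration 3/4 --
  FD 5: (0.234,0.23) -> (-4.494,1.858) [heading=161, move]
  RT 171: heading 161 -> 350
  FD 3: (-4.494,1.858) -> (-1.539,1.337) [heading=350, move]
  -- iteration 4/4 --
  FD 5: (-1.539,1.337) -> (3.385,0.469) [heading=350, move]
  RT 171: heading 350 -> 179
  FD 3: (3.385,0.469) -> (0.385,0.521) [heading=179, move]
]
LT 142: heading 179 -> 321
FD 4: (0.385,0.521) -> (3.494,-1.996) [heading=321, move]
FD 11: (3.494,-1.996) -> (12.042,-8.919) [heading=321, move]
Final: pos=(12.042,-8.919), heading=321, 0 segment(s) drawn
Segments drawn: 0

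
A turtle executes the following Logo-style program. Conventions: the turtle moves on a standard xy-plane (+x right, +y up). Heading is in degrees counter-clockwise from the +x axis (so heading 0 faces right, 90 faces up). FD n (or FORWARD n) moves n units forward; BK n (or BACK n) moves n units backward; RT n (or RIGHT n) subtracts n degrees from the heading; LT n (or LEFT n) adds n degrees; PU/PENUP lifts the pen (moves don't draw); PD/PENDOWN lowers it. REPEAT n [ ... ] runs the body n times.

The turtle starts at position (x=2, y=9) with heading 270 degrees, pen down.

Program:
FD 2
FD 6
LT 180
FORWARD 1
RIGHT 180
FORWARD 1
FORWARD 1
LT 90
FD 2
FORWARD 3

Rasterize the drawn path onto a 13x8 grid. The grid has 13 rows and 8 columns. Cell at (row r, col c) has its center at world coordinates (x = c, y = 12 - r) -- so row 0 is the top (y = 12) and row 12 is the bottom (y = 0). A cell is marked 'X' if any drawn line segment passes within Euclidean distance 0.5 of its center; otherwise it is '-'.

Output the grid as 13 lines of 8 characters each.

Answer: --------
--------
--------
--X-----
--X-----
--X-----
--X-----
--X-----
--X-----
--X-----
--X-----
--X-----
--XXXXXX

Derivation:
Segment 0: (2,9) -> (2,7)
Segment 1: (2,7) -> (2,1)
Segment 2: (2,1) -> (2,2)
Segment 3: (2,2) -> (2,1)
Segment 4: (2,1) -> (2,0)
Segment 5: (2,0) -> (4,-0)
Segment 6: (4,-0) -> (7,-0)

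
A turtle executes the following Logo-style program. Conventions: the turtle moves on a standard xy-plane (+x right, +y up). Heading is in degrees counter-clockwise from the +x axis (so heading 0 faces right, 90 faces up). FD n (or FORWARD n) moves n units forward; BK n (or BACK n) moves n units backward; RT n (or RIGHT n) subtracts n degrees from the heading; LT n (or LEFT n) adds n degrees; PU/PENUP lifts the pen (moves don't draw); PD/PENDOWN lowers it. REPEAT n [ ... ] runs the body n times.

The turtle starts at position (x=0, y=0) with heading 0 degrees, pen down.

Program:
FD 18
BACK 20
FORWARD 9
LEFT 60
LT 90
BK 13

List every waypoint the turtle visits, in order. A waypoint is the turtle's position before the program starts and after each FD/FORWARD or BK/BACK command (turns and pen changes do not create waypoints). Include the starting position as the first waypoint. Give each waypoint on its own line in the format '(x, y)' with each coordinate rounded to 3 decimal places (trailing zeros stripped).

Executing turtle program step by step:
Start: pos=(0,0), heading=0, pen down
FD 18: (0,0) -> (18,0) [heading=0, draw]
BK 20: (18,0) -> (-2,0) [heading=0, draw]
FD 9: (-2,0) -> (7,0) [heading=0, draw]
LT 60: heading 0 -> 60
LT 90: heading 60 -> 150
BK 13: (7,0) -> (18.258,-6.5) [heading=150, draw]
Final: pos=(18.258,-6.5), heading=150, 4 segment(s) drawn
Waypoints (5 total):
(0, 0)
(18, 0)
(-2, 0)
(7, 0)
(18.258, -6.5)

Answer: (0, 0)
(18, 0)
(-2, 0)
(7, 0)
(18.258, -6.5)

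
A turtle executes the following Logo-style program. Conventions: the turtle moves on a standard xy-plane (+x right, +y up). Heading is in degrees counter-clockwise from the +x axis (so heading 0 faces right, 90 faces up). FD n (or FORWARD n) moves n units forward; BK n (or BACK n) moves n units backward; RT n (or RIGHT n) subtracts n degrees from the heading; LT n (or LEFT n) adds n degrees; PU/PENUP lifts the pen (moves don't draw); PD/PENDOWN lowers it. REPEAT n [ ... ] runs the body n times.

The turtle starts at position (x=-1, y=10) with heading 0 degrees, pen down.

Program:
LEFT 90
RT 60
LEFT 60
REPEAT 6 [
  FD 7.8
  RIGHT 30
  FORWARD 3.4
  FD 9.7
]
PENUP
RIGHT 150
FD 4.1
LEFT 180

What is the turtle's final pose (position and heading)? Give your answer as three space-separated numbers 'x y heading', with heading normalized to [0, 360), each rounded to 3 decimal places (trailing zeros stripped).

Executing turtle program step by step:
Start: pos=(-1,10), heading=0, pen down
LT 90: heading 0 -> 90
RT 60: heading 90 -> 30
LT 60: heading 30 -> 90
REPEAT 6 [
  -- iteration 1/6 --
  FD 7.8: (-1,10) -> (-1,17.8) [heading=90, draw]
  RT 30: heading 90 -> 60
  FD 3.4: (-1,17.8) -> (0.7,20.744) [heading=60, draw]
  FD 9.7: (0.7,20.744) -> (5.55,29.145) [heading=60, draw]
  -- iteration 2/6 --
  FD 7.8: (5.55,29.145) -> (9.45,35.9) [heading=60, draw]
  RT 30: heading 60 -> 30
  FD 3.4: (9.45,35.9) -> (12.394,37.6) [heading=30, draw]
  FD 9.7: (12.394,37.6) -> (20.795,42.45) [heading=30, draw]
  -- iteration 3/6 --
  FD 7.8: (20.795,42.45) -> (27.55,46.35) [heading=30, draw]
  RT 30: heading 30 -> 0
  FD 3.4: (27.55,46.35) -> (30.95,46.35) [heading=0, draw]
  FD 9.7: (30.95,46.35) -> (40.65,46.35) [heading=0, draw]
  -- iteration 4/6 --
  FD 7.8: (40.65,46.35) -> (48.45,46.35) [heading=0, draw]
  RT 30: heading 0 -> 330
  FD 3.4: (48.45,46.35) -> (51.394,44.65) [heading=330, draw]
  FD 9.7: (51.394,44.65) -> (59.795,39.8) [heading=330, draw]
  -- iteration 5/6 --
  FD 7.8: (59.795,39.8) -> (66.55,35.9) [heading=330, draw]
  RT 30: heading 330 -> 300
  FD 3.4: (66.55,35.9) -> (68.25,32.955) [heading=300, draw]
  FD 9.7: (68.25,32.955) -> (73.1,24.555) [heading=300, draw]
  -- iteration 6/6 --
  FD 7.8: (73.1,24.555) -> (77,17.8) [heading=300, draw]
  RT 30: heading 300 -> 270
  FD 3.4: (77,17.8) -> (77,14.4) [heading=270, draw]
  FD 9.7: (77,14.4) -> (77,4.7) [heading=270, draw]
]
PU: pen up
RT 150: heading 270 -> 120
FD 4.1: (77,4.7) -> (74.95,8.251) [heading=120, move]
LT 180: heading 120 -> 300
Final: pos=(74.95,8.251), heading=300, 18 segment(s) drawn

Answer: 74.95 8.251 300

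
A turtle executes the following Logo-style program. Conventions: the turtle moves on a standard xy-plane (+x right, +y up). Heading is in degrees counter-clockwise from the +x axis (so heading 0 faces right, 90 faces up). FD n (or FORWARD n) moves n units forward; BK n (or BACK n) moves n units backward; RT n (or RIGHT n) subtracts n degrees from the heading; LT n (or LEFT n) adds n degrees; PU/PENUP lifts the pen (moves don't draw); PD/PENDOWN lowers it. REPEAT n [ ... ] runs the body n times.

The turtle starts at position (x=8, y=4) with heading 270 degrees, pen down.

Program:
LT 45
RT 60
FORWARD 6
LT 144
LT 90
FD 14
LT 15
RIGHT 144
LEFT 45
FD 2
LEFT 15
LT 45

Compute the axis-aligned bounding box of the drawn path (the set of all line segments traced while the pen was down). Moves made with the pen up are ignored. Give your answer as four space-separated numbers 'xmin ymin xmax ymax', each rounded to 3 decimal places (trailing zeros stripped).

Answer: -2.363 -1.796 8 10.499

Derivation:
Executing turtle program step by step:
Start: pos=(8,4), heading=270, pen down
LT 45: heading 270 -> 315
RT 60: heading 315 -> 255
FD 6: (8,4) -> (6.447,-1.796) [heading=255, draw]
LT 144: heading 255 -> 39
LT 90: heading 39 -> 129
FD 14: (6.447,-1.796) -> (-2.363,9.084) [heading=129, draw]
LT 15: heading 129 -> 144
RT 144: heading 144 -> 0
LT 45: heading 0 -> 45
FD 2: (-2.363,9.084) -> (-0.949,10.499) [heading=45, draw]
LT 15: heading 45 -> 60
LT 45: heading 60 -> 105
Final: pos=(-0.949,10.499), heading=105, 3 segment(s) drawn

Segment endpoints: x in {-2.363, -0.949, 6.447, 8}, y in {-1.796, 4, 9.084, 10.499}
xmin=-2.363, ymin=-1.796, xmax=8, ymax=10.499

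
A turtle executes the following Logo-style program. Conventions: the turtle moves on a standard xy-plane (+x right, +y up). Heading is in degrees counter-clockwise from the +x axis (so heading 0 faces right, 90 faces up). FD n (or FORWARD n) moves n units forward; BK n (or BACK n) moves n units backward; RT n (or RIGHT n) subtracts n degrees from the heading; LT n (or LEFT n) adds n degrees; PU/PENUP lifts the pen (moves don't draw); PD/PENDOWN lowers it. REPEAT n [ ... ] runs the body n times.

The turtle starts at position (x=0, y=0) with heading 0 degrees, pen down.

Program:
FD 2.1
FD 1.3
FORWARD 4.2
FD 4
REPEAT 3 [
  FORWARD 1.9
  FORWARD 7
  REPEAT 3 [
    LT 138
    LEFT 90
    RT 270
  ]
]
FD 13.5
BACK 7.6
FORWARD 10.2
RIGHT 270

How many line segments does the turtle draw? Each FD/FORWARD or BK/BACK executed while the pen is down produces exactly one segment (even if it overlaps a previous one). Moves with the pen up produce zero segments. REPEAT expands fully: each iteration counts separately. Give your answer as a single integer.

Answer: 13

Derivation:
Executing turtle program step by step:
Start: pos=(0,0), heading=0, pen down
FD 2.1: (0,0) -> (2.1,0) [heading=0, draw]
FD 1.3: (2.1,0) -> (3.4,0) [heading=0, draw]
FD 4.2: (3.4,0) -> (7.6,0) [heading=0, draw]
FD 4: (7.6,0) -> (11.6,0) [heading=0, draw]
REPEAT 3 [
  -- iteration 1/3 --
  FD 1.9: (11.6,0) -> (13.5,0) [heading=0, draw]
  FD 7: (13.5,0) -> (20.5,0) [heading=0, draw]
  REPEAT 3 [
    -- iteration 1/3 --
    LT 138: heading 0 -> 138
    LT 90: heading 138 -> 228
    RT 270: heading 228 -> 318
    -- iteration 2/3 --
    LT 138: heading 318 -> 96
    LT 90: heading 96 -> 186
    RT 270: heading 186 -> 276
    -- iteration 3/3 --
    LT 138: heading 276 -> 54
    LT 90: heading 54 -> 144
    RT 270: heading 144 -> 234
  ]
  -- iteration 2/3 --
  FD 1.9: (20.5,0) -> (19.383,-1.537) [heading=234, draw]
  FD 7: (19.383,-1.537) -> (15.269,-7.2) [heading=234, draw]
  REPEAT 3 [
    -- iteration 1/3 --
    LT 138: heading 234 -> 12
    LT 90: heading 12 -> 102
    RT 270: heading 102 -> 192
    -- iteration 2/3 --
    LT 138: heading 192 -> 330
    LT 90: heading 330 -> 60
    RT 270: heading 60 -> 150
    -- iteration 3/3 --
    LT 138: heading 150 -> 288
    LT 90: heading 288 -> 18
    RT 270: heading 18 -> 108
  ]
  -- iteration 3/3 --
  FD 1.9: (15.269,-7.2) -> (14.682,-5.393) [heading=108, draw]
  FD 7: (14.682,-5.393) -> (12.518,1.264) [heading=108, draw]
  REPEAT 3 [
    -- iteration 1/3 --
    LT 138: heading 108 -> 246
    LT 90: heading 246 -> 336
    RT 270: heading 336 -> 66
    -- iteration 2/3 --
    LT 138: heading 66 -> 204
    LT 90: heading 204 -> 294
    RT 270: heading 294 -> 24
    -- iteration 3/3 --
    LT 138: heading 24 -> 162
    LT 90: heading 162 -> 252
    RT 270: heading 252 -> 342
  ]
]
FD 13.5: (12.518,1.264) -> (25.358,-2.908) [heading=342, draw]
BK 7.6: (25.358,-2.908) -> (18.13,-0.559) [heading=342, draw]
FD 10.2: (18.13,-0.559) -> (27.83,-3.711) [heading=342, draw]
RT 270: heading 342 -> 72
Final: pos=(27.83,-3.711), heading=72, 13 segment(s) drawn
Segments drawn: 13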